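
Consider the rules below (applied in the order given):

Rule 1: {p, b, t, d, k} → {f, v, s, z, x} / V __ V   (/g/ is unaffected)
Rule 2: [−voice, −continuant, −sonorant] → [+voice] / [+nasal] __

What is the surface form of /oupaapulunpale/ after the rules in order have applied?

Rule 1 (intervocalic spirantization): /p/ is a stop between vowels /u/ and /a/, so it spirantizes to the fricative [f]. /p/ is a stop between vowels /a/ and /u/, so it spirantizes to the fricative [f]. /oupaapulunpale/ → oufaafulunpale.
Rule 2 (post-nasal voicing): /p/ is a voiceless stop immediately after the nasal /n/, so it voices to [b]. /oufaafulunpale/ → oufaafulunbale.

oufaafulunbale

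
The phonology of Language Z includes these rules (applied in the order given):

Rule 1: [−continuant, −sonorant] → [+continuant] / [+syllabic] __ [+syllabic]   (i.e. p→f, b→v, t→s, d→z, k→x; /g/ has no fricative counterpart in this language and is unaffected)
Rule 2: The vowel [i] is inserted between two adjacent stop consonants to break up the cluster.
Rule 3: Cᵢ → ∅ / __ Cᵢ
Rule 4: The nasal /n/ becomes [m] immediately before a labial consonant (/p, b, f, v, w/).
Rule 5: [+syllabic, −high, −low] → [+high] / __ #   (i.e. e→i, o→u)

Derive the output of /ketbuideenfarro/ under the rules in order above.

Rule 1 (intervocalic spirantization): /d/ is a stop between vowels /i/ and /e/, so it spirantizes to the fricative [z]. /ketbuideenfarro/ → ketbuizeenfarro.
Rule 2 (stop-cluster i-epenthesis): /t/ and /b/ form a stop–stop cluster, so [i] is inserted between them. /ketbuizeenfarro/ → ketibuizeenfarro.
Rule 3 (degemination): /rr/ is a geminate; the first /r/ deletes. /ketibuizeenfarro/ → ketibuizeenfaro.
Rule 4 (nasal place assimilation): /n/ precedes the labial consonant /f/, so it assimilates in place to [m]. /ketibuizeenfaro/ → ketibuizeemfaro.
Rule 5 (final vowel raising): /o/ is a mid vowel in word-final position, so it raises to [u]. /ketibuizeemfaro/ → ketibuizeemfaru.

ketibuizeemfaru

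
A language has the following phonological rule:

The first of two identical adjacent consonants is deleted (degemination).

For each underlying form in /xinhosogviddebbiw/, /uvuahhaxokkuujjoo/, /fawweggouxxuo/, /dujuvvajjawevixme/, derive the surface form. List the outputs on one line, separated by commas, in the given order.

/xinhosogviddebbiw/: /dd/ is a geminate; the first /d/ deletes. /bb/ is a geminate; the first /b/ deletes. → [xinhosogvidebiw].
/uvuahhaxokkuujjoo/: /hh/ is a geminate; the first /h/ deletes. /kk/ is a geminate; the first /k/ deletes. /jj/ is a geminate; the first /j/ deletes. → [uvuahaxokuujoo].
/fawweggouxxuo/: /ww/ is a geminate; the first /w/ deletes. /gg/ is a geminate; the first /g/ deletes. /xx/ is a geminate; the first /x/ deletes. → [fawegouxuo].
/dujuvvajjawevixme/: /vv/ is a geminate; the first /v/ deletes. /jj/ is a geminate; the first /j/ deletes. → [dujuvajawevixme].

xinhosogvidebiw, uvuahaxokuujoo, fawegouxuo, dujuvajawevixme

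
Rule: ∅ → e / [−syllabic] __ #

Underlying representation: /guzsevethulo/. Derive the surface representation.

No segment of /guzsevethulo/ meets the structural description of the rule, so the form surfaces unchanged.

guzsevethulo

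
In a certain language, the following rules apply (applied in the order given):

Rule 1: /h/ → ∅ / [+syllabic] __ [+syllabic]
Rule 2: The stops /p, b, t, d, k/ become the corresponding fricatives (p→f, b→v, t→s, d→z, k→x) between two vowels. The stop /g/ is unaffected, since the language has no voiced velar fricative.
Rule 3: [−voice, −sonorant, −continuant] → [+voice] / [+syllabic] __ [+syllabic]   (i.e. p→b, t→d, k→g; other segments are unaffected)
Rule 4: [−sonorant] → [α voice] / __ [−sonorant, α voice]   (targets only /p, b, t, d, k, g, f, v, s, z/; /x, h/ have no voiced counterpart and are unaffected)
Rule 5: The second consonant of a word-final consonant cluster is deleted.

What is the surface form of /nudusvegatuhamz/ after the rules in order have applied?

Rule 1 (intervocalic h-deletion): /h/ occurs between vowels /u/ and /a/, so it deletes. /nudusvegatuhamz/ → nudusvegatuamz.
Rule 2 (intervocalic spirantization): /d/ is a stop between vowels /u/ and /u/, so it spirantizes to the fricative [z]. /t/ is a stop between vowels /a/ and /u/, so it spirantizes to the fricative [s]. /nudusvegatuamz/ → nuzusvegasuamz.
Rule 3 (intervocalic voicing): no segment meets the environment; /nuzusvegasuamz/ is unchanged.
Rule 4 (regressive voicing assimilation): /s/ precedes the voiced obstruent /v/, so it voices to [z] by assimilation. /nuzusvegasuamz/ → nuzuzvegasuamz.
Rule 5 (final cluster simplification): /z/ is the second consonant of a word-final cluster /mz/, so it deletes. /nuzuzvegasuamz/ → nuzuzvegasuam.

nuzuzvegasuam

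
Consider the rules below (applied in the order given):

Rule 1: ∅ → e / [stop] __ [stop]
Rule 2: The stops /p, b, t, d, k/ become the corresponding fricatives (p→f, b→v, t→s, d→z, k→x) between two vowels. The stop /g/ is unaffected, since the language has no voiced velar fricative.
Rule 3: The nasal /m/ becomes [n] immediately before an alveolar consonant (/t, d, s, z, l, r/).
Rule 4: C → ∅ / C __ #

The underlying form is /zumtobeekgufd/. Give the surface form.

Rule 1 (stop-cluster e-epenthesis): /k/ and /g/ form a stop–stop cluster, so [e] is inserted between them. /zumtobeekgufd/ → zumtobeekegufd.
Rule 2 (intervocalic spirantization): /b/ is a stop between vowels /o/ and /e/, so it spirantizes to the fricative [v]. /k/ is a stop between vowels /e/ and /e/, so it spirantizes to the fricative [x]. /zumtobeekegufd/ → zumtoveexegufd.
Rule 3 (nasal place assimilation): /m/ precedes the alveolar consonant /t/, so it assimilates in place to [n]. /zumtoveexegufd/ → zuntoveexegufd.
Rule 4 (final cluster simplification): /d/ is the second consonant of a word-final cluster /fd/, so it deletes. /zuntoveexegufd/ → zuntoveexeguf.

zuntoveexeguf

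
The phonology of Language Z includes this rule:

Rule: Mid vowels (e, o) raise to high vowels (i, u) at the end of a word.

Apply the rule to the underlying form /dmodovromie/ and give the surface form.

dmodovromii

/e/ is a mid vowel in word-final position, so it raises to [i].
The other instances of /o/ do not occur in the required environment and remain unchanged.
Surface form: [dmodovromii].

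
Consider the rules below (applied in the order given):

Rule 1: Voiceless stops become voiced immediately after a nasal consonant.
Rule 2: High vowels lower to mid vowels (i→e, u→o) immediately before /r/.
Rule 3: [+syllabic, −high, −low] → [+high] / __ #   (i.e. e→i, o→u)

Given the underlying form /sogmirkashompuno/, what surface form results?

sogmerkashombunu

Rule 1 (post-nasal voicing): /p/ is a voiceless stop immediately after the nasal /m/, so it voices to [b]. /sogmirkashompuno/ → sogmirkashombuno.
Rule 2 (pre-rhotic lowering): /i/ is a high vowel immediately before /r/, so it lowers to [e]. /sogmirkashombuno/ → sogmerkashombuno.
Rule 3 (final vowel raising): /o/ is a mid vowel in word-final position, so it raises to [u]. /sogmerkashombuno/ → sogmerkashombunu.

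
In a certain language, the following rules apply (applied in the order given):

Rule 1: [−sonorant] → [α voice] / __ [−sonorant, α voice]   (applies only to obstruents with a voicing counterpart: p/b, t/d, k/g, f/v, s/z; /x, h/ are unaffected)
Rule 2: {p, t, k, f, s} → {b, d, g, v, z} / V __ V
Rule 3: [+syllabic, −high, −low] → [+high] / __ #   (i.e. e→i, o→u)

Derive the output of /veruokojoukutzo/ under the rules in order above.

Rule 1 (regressive voicing assimilation): /t/ precedes the voiced obstruent /z/, so it voices to [d] by assimilation. /veruokojoukutzo/ → veruokojoukudzo.
Rule 2 (intervocalic voicing): /k/ is a voiceless obstruent between vowels /o/ and /o/, so it voices to [g]. /k/ is a voiceless obstruent between vowels /u/ and /u/, so it voices to [g]. /veruokojoukudzo/ → veruogojougudzo.
Rule 3 (final vowel raising): /o/ is a mid vowel in word-final position, so it raises to [u]. /veruogojougudzo/ → veruogojougudzu.

veruogojougudzu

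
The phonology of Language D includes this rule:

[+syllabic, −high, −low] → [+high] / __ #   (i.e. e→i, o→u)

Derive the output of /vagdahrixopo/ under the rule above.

Scanning /vagdahrixopo/: /o/ at position 10 is not in the conditioning environment; /o/ is a mid vowel in word-final position, so it raises to [u].
Result: [vagdahrixopu].

vagdahrixopu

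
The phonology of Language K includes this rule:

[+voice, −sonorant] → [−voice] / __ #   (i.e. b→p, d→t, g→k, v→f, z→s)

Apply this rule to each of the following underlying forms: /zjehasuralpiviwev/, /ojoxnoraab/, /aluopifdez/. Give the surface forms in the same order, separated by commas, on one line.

/zjehasuralpiviwev/: /v/ is a voiced obstruent in word-final position, so it devoices to [f]. → [zjehasuralpiviwef].
/ojoxnoraab/: /b/ is a voiced obstruent in word-final position, so it devoices to [p]. → [ojoxnoraap].
/aluopifdez/: /z/ is a voiced obstruent in word-final position, so it devoices to [s]. → [aluopifdes].

zjehasuralpiviwef, ojoxnoraap, aluopifdes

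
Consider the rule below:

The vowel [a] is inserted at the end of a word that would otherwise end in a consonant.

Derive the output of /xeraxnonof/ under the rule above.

the form ends in the consonant /f/, so [a] is inserted word-finally.
Surface form: [xeraxnonofa].

xeraxnonofa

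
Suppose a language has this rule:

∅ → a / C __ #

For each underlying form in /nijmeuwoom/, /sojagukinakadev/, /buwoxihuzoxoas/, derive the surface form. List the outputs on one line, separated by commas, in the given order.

/nijmeuwoom/: the form ends in the consonant /m/, so [a] is inserted word-finally. → [nijmeuwooma].
/sojagukinakadev/: the form ends in the consonant /v/, so [a] is inserted word-finally. → [sojagukinakadeva].
/buwoxihuzoxoas/: the form ends in the consonant /s/, so [a] is inserted word-finally. → [buwoxihuzoxoasa].

nijmeuwooma, sojagukinakadeva, buwoxihuzoxoasa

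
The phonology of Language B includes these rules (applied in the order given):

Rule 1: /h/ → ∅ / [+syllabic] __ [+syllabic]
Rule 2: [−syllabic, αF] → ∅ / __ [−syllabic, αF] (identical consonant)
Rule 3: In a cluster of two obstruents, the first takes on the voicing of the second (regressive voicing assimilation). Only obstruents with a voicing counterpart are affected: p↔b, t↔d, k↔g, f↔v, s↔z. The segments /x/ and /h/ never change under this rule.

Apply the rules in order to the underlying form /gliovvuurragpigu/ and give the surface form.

Rule 1 (intervocalic h-deletion): no segment meets the environment; /gliovvuurragpigu/ is unchanged.
Rule 2 (degemination): /vv/ is a geminate; the first /v/ deletes. /rr/ is a geminate; the first /r/ deletes. /gliovvuurragpigu/ → gliovuuragpigu.
Rule 3 (regressive voicing assimilation): /g/ precedes the voiceless obstruent /p/, so it devoices to [k] by assimilation. /gliovuuragpigu/ → gliovuurakpigu.

gliovuurakpigu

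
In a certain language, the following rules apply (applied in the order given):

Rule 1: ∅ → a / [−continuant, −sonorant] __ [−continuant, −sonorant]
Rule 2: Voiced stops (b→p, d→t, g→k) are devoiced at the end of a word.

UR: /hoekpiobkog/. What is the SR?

hoekapiobakok

Rule 1 (stop-cluster a-epenthesis): /k/ and /p/ form a stop–stop cluster, so [a] is inserted between them. /b/ and /k/ form a stop–stop cluster, so [a] is inserted between them. /hoekpiobkog/ → hoekapiobakog.
Rule 2 (final devoicing): /g/ is a voiced stop in word-final position, so it devoices to [k]. /hoekapiobakog/ → hoekapiobakok.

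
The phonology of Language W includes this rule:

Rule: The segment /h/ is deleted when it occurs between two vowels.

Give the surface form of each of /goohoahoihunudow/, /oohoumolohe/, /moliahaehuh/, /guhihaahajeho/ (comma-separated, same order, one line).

/goohoahoihunudow/: /h/ occurs between vowels /o/ and /o/, so it deletes. /h/ occurs between vowels /a/ and /o/, so it deletes. /h/ occurs between vowels /i/ and /u/, so it deletes. → [goooaoiunudow].
/oohoumolohe/: /h/ occurs between vowels /o/ and /o/, so it deletes. /h/ occurs between vowels /o/ and /e/, so it deletes. → [oooumoloe].
/moliahaehuh/: /h/ occurs between vowels /a/ and /a/, so it deletes. /h/ occurs between vowels /e/ and /u/, so it deletes. → [moliaaeuh].
/guhihaahajeho/: /h/ occurs between vowels /u/ and /i/, so it deletes. /h/ occurs between vowels /i/ and /a/, so it deletes. /h/ occurs between vowels /a/ and /a/, so it deletes. /h/ occurs between vowels /e/ and /o/, so it deletes. → [guiaaajeo].

goooaoiunudow, oooumoloe, moliaaeuh, guiaaajeo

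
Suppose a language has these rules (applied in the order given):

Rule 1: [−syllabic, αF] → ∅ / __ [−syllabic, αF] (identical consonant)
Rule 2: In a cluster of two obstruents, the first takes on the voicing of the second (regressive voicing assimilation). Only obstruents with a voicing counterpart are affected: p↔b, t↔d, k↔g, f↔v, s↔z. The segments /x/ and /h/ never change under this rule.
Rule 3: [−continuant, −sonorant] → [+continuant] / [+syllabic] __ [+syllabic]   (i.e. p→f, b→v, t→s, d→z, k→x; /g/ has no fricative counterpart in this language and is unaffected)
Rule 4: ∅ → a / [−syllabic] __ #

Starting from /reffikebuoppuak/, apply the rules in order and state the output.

Rule 1 (degemination): /ff/ is a geminate; the first /f/ deletes. /pp/ is a geminate; the first /p/ deletes. /reffikebuoppuak/ → refikebuopuak.
Rule 2 (regressive voicing assimilation): no segment meets the environment; /refikebuopuak/ is unchanged.
Rule 3 (intervocalic spirantization): /k/ is a stop between vowels /i/ and /e/, so it spirantizes to the fricative [x]. /b/ is a stop between vowels /e/ and /u/, so it spirantizes to the fricative [v]. /p/ is a stop between vowels /o/ and /u/, so it spirantizes to the fricative [f]. /refikebuopuak/ → refixevuofuak.
Rule 4 (final a-epenthesis): the form ends in the consonant /k/, so [a] is inserted word-finally. /refixevuofuak/ → refixevuofuaka.

refixevuofuaka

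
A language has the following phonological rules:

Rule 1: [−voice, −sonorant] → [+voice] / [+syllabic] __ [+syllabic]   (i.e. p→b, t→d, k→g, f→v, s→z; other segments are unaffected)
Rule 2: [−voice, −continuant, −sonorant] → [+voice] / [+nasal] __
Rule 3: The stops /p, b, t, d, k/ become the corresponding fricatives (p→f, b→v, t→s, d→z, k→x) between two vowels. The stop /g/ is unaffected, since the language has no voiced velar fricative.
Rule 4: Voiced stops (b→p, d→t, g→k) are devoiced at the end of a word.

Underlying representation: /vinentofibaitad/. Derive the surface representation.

vinendovivaizat

Rule 1 (intervocalic voicing): /f/ is a voiceless obstruent between vowels /o/ and /i/, so it voices to [v]. /t/ is a voiceless obstruent between vowels /i/ and /a/, so it voices to [d]. /vinentofibaitad/ → vinentovibaidad.
Rule 2 (post-nasal voicing): /t/ is a voiceless stop immediately after the nasal /n/, so it voices to [d]. /vinentovibaidad/ → vinendovibaidad.
Rule 3 (intervocalic spirantization): /b/ is a stop between vowels /i/ and /a/, so it spirantizes to the fricative [v]. /d/ is a stop between vowels /i/ and /a/, so it spirantizes to the fricative [z]. /vinendovibaidad/ → vinendovivaizad.
Rule 4 (final devoicing): /d/ is a voiced stop in word-final position, so it devoices to [t]. /vinendovivaizad/ → vinendovivaizat.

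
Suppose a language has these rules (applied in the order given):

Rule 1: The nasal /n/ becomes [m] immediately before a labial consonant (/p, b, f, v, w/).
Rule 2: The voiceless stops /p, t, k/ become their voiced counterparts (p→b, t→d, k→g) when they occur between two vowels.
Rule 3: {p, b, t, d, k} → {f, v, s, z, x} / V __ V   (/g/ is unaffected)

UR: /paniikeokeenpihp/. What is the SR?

Rule 1 (nasal place assimilation): /n/ precedes the labial consonant /p/, so it assimilates in place to [m]. /paniikeokeenpihp/ → paniikeokeempihp.
Rule 2 (intervocalic voicing): /k/ is a voiceless stop between vowels /i/ and /e/, so it voices to [g]. /k/ is a voiceless stop between vowels /o/ and /e/, so it voices to [g]. /paniikeokeempihp/ → paniigeogeempihp.
Rule 3 (intervocalic spirantization): no segment meets the environment; /paniigeogeempihp/ is unchanged.

paniigeogeempihp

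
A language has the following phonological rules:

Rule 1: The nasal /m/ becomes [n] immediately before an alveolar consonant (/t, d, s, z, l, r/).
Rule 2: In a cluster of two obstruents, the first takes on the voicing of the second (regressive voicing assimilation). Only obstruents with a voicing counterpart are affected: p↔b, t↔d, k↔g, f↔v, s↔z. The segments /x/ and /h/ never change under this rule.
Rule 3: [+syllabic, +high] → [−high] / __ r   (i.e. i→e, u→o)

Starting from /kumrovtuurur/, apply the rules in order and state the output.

Rule 1 (nasal place assimilation): /m/ precedes the alveolar consonant /r/, so it assimilates in place to [n]. /kumrovtuurur/ → kunrovtuurur.
Rule 2 (regressive voicing assimilation): /v/ precedes the voiceless obstruent /t/, so it devoices to [f] by assimilation. /kunrovtuurur/ → kunroftuurur.
Rule 3 (pre-rhotic lowering): /u/ is a high vowel immediately before /r/, so it lowers to [o]. /u/ is a high vowel immediately before /r/, so it lowers to [o]. /kunroftuurur/ → kunroftuoror.

kunroftuoror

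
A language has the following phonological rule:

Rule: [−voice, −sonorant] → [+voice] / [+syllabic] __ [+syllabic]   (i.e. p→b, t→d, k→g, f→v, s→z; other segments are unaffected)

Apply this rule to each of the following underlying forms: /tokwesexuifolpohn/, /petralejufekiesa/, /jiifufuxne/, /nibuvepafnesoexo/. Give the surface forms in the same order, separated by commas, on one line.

tokwezexuivolpohn, petralejuvegieza, jiivuvuxne, nibuvebafnezoexo

/tokwesexuifolpohn/: /s/ is a voiceless obstruent between vowels /e/ and /e/, so it voices to [z]. /f/ is a voiceless obstruent between vowels /i/ and /o/, so it voices to [v]. → [tokwezexuivolpohn].
/petralejufekiesa/: /f/ is a voiceless obstruent between vowels /u/ and /e/, so it voices to [v]. /k/ is a voiceless obstruent between vowels /e/ and /i/, so it voices to [g]. /s/ is a voiceless obstruent between vowels /e/ and /a/, so it voices to [z]. → [petralejuvegieza].
/jiifufuxne/: /f/ is a voiceless obstruent between vowels /i/ and /u/, so it voices to [v]. /f/ is a voiceless obstruent between vowels /u/ and /u/, so it voices to [v]. → [jiivuvuxne].
/nibuvepafnesoexo/: /p/ is a voiceless obstruent between vowels /e/ and /a/, so it voices to [b]. /s/ is a voiceless obstruent between vowels /e/ and /o/, so it voices to [z]. → [nibuvebafnezoexo].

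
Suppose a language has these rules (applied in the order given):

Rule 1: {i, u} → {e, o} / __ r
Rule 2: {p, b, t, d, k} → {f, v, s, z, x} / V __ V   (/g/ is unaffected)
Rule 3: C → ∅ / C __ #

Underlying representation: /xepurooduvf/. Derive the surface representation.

Rule 1 (pre-rhotic lowering): /u/ is a high vowel immediately before /r/, so it lowers to [o]. /xepurooduvf/ → xeporooduvf.
Rule 2 (intervocalic spirantization): /p/ is a stop between vowels /e/ and /o/, so it spirantizes to the fricative [f]. /d/ is a stop between vowels /o/ and /u/, so it spirantizes to the fricative [z]. /xeporooduvf/ → xeforoozuvf.
Rule 3 (final cluster simplification): /f/ is the second consonant of a word-final cluster /vf/, so it deletes. /xeforoozuvf/ → xeforoozuv.

xeforoozuv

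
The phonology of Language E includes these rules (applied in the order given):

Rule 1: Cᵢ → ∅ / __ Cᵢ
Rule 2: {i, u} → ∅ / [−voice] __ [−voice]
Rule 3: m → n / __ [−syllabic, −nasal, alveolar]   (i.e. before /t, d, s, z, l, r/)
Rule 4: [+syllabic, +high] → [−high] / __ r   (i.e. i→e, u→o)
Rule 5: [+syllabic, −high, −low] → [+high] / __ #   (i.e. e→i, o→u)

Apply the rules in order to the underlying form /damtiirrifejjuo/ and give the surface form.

dantierifejuu

Rule 1 (degemination): /rr/ is a geminate; the first /r/ deletes. /jj/ is a geminate; the first /j/ deletes. /damtiirrifejjuo/ → damtiirifejuo.
Rule 2 (high vowel syncope): no segment meets the environment; /damtiirifejuo/ is unchanged.
Rule 3 (nasal place assimilation): /m/ precedes the alveolar consonant /t/, so it assimilates in place to [n]. /damtiirifejuo/ → dantiirifejuo.
Rule 4 (pre-rhotic lowering): /i/ is a high vowel immediately before /r/, so it lowers to [e]. /dantiirifejuo/ → dantierifejuo.
Rule 5 (final vowel raising): /o/ is a mid vowel in word-final position, so it raises to [u]. /dantierifejuo/ → dantierifejuu.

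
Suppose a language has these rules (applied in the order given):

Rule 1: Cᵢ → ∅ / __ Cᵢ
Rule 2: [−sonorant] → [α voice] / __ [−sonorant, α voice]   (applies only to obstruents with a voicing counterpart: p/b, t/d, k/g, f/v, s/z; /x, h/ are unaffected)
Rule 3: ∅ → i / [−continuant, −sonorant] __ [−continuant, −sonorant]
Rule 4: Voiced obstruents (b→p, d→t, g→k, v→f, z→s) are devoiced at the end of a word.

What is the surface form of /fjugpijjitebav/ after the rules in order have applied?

Rule 1 (degemination): /jj/ is a geminate; the first /j/ deletes. /fjugpijjitebav/ → fjugpijitebav.
Rule 2 (regressive voicing assimilation): /g/ precedes the voiceless obstruent /p/, so it devoices to [k] by assimilation. /fjugpijitebav/ → fjukpijitebav.
Rule 3 (stop-cluster i-epenthesis): /k/ and /p/ form a stop–stop cluster, so [i] is inserted between them. /fjukpijitebav/ → fjukipijitebav.
Rule 4 (final devoicing): /v/ is a voiced obstruent in word-final position, so it devoices to [f]. /fjukipijitebav/ → fjukipijitebaf.

fjukipijitebaf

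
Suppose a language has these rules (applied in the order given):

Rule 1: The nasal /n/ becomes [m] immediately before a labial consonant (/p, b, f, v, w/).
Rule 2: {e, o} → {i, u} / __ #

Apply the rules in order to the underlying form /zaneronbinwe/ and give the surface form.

zanerombimwi

Rule 1 (nasal place assimilation): /n/ precedes the labial consonant /b/, so it assimilates in place to [m]. /n/ precedes the labial consonant /w/, so it assimilates in place to [m]. /zaneronbinwe/ → zanerombimwe.
Rule 2 (final vowel raising): /e/ is a mid vowel in word-final position, so it raises to [i]. /zanerombimwe/ → zanerombimwi.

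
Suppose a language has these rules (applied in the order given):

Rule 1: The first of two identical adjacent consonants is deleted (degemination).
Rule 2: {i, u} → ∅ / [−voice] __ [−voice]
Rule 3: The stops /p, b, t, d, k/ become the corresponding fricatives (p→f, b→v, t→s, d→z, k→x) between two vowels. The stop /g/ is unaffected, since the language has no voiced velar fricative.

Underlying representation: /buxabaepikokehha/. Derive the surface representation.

Rule 1 (degemination): /hh/ is a geminate; the first /h/ deletes. /buxabaepikokehha/ → buxabaepikokeha.
Rule 2 (high vowel syncope): /i/ is a high vowel flanked by voiceless consonants /p/ and /k/, so it deletes. /buxabaepikokeha/ → buxabaepkokeha.
Rule 3 (intervocalic spirantization): /b/ is a stop between vowels /a/ and /a/, so it spirantizes to the fricative [v]. /k/ is a stop between vowels /o/ and /e/, so it spirantizes to the fricative [x]. /buxabaepkokeha/ → buxavaepkoxeha.

buxavaepkoxeha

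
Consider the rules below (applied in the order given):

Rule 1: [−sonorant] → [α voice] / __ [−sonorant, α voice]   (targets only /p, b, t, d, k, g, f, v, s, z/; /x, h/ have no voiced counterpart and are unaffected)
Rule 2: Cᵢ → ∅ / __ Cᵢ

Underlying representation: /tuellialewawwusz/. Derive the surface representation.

tuelialewawuz

Rule 1 (regressive voicing assimilation): /s/ precedes the voiced obstruent /z/, so it voices to [z] by assimilation. /tuellialewawwusz/ → tuellialewawwuzz.
Rule 2 (degemination): /ll/ is a geminate; the first /l/ deletes. /ww/ is a geminate; the first /w/ deletes. /zz/ is a geminate; the first /z/ deletes. /tuellialewawwuzz/ → tuelialewawuz.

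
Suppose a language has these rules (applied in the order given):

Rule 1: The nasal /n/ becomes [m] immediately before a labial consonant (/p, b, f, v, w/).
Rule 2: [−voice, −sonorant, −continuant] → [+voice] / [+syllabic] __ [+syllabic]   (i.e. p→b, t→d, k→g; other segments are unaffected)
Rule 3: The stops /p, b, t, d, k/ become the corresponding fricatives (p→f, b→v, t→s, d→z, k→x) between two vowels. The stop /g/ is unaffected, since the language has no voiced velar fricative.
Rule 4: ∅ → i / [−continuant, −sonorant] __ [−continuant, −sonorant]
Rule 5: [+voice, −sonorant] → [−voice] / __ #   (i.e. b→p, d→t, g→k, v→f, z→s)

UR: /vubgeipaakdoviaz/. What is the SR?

vubigeivaakidovias

Rule 1 (nasal place assimilation): no segment meets the environment; /vubgeipaakdoviaz/ is unchanged.
Rule 2 (intervocalic voicing): /p/ is a voiceless stop between vowels /i/ and /a/, so it voices to [b]. /vubgeipaakdoviaz/ → vubgeibaakdoviaz.
Rule 3 (intervocalic spirantization): /b/ is a stop between vowels /i/ and /a/, so it spirantizes to the fricative [v]. /vubgeibaakdoviaz/ → vubgeivaakdoviaz.
Rule 4 (stop-cluster i-epenthesis): /b/ and /g/ form a stop–stop cluster, so [i] is inserted between them. /k/ and /d/ form a stop–stop cluster, so [i] is inserted between them. /vubgeivaakdoviaz/ → vubigeivaakidoviaz.
Rule 5 (final devoicing): /z/ is a voiced obstruent in word-final position, so it devoices to [s]. /vubigeivaakidoviaz/ → vubigeivaakidovias.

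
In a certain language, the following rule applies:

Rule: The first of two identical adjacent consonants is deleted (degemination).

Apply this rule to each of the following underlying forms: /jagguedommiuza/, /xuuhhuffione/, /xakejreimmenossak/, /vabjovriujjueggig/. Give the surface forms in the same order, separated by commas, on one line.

jaguedomiuza, xuuhufione, xakejreimenosak, vabjovriujuegig

/jagguedommiuza/: /gg/ is a geminate; the first /g/ deletes. /mm/ is a geminate; the first /m/ deletes. → [jaguedomiuza].
/xuuhhuffione/: /hh/ is a geminate; the first /h/ deletes. /ff/ is a geminate; the first /f/ deletes. → [xuuhufione].
/xakejreimmenossak/: /mm/ is a geminate; the first /m/ deletes. /ss/ is a geminate; the first /s/ deletes. → [xakejreimenosak].
/vabjovriujjueggig/: /jj/ is a geminate; the first /j/ deletes. /gg/ is a geminate; the first /g/ deletes. → [vabjovriujuegig].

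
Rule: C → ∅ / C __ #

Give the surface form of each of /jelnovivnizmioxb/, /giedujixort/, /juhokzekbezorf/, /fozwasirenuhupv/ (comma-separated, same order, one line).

/jelnovivnizmioxb/: /b/ is the second consonant of a word-final cluster /xb/, so it deletes. → [jelnovivnizmiox].
/giedujixort/: /t/ is the second consonant of a word-final cluster /rt/, so it deletes. → [giedujixor].
/juhokzekbezorf/: /f/ is the second consonant of a word-final cluster /rf/, so it deletes. → [juhokzekbezor].
/fozwasirenuhupv/: /v/ is the second consonant of a word-final cluster /pv/, so it deletes. → [fozwasirenuhup].

jelnovivnizmiox, giedujixor, juhokzekbezor, fozwasirenuhup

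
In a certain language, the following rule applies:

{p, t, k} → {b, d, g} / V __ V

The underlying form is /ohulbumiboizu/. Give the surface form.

ohulbumiboizu

No segment of /ohulbumiboizu/ meets the structural description of the rule, so the form surfaces unchanged.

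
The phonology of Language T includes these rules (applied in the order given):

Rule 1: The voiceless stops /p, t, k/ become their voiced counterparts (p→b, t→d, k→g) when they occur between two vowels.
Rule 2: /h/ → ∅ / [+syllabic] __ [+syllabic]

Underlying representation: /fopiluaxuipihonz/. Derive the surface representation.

Rule 1 (intervocalic voicing): /p/ is a voiceless stop between vowels /o/ and /i/, so it voices to [b]. /p/ is a voiceless stop between vowels /i/ and /i/, so it voices to [b]. /fopiluaxuipihonz/ → fobiluaxuibihonz.
Rule 2 (intervocalic h-deletion): /h/ occurs between vowels /i/ and /o/, so it deletes. /fobiluaxuibihonz/ → fobiluaxuibionz.

fobiluaxuibionz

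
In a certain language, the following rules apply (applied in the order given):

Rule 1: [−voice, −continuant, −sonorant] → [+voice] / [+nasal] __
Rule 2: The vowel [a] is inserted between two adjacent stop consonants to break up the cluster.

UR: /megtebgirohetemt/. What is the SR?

Rule 1 (post-nasal voicing): /t/ is a voiceless stop immediately after the nasal /m/, so it voices to [d]. /megtebgirohetemt/ → megtebgirohetemd.
Rule 2 (stop-cluster a-epenthesis): /g/ and /t/ form a stop–stop cluster, so [a] is inserted between them. /b/ and /g/ form a stop–stop cluster, so [a] is inserted between them. /megtebgirohetemd/ → megatebagirohetemd.

megatebagirohetemd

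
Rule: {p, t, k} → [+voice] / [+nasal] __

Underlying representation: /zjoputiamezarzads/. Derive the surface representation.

No segment of /zjoputiamezarzads/ meets the structural description of the rule, so the form surfaces unchanged.

zjoputiamezarzads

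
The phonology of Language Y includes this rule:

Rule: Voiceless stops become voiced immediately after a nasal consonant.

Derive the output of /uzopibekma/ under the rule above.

uzopibekma

No segment of /uzopibekma/ meets the structural description of the rule, so the form surfaces unchanged.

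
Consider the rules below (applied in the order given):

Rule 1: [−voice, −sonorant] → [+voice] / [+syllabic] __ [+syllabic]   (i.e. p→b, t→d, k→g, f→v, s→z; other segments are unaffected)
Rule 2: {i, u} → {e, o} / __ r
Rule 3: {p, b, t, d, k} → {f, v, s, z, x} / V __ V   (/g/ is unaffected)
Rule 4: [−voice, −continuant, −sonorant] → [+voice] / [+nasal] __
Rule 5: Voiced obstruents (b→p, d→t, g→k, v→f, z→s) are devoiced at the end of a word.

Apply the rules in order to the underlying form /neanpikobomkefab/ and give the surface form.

Rule 1 (intervocalic voicing): /k/ is a voiceless obstruent between vowels /i/ and /o/, so it voices to [g]. /f/ is a voiceless obstruent between vowels /e/ and /a/, so it voices to [v]. /neanpikobomkefab/ → neanpigobomkevab.
Rule 2 (pre-rhotic lowering): no segment meets the environment; /neanpigobomkevab/ is unchanged.
Rule 3 (intervocalic spirantization): /b/ is a stop between vowels /o/ and /o/, so it spirantizes to the fricative [v]. /neanpigobomkevab/ → neanpigovomkevab.
Rule 4 (post-nasal voicing): /p/ is a voiceless stop immediately after the nasal /n/, so it voices to [b]. /k/ is a voiceless stop immediately after the nasal /m/, so it voices to [g]. /neanpigovomkevab/ → neanbigovomgevab.
Rule 5 (final devoicing): /b/ is a voiced obstruent in word-final position, so it devoices to [p]. /neanbigovomgevab/ → neanbigovomgevap.

neanbigovomgevap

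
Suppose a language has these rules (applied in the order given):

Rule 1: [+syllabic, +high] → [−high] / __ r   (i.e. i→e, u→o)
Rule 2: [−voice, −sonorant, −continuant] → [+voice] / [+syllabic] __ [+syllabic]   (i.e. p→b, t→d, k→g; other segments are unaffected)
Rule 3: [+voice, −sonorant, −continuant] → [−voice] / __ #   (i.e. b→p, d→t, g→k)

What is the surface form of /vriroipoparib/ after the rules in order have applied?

vreroibobarip

Rule 1 (pre-rhotic lowering): /i/ is a high vowel immediately before /r/, so it lowers to [e]. /vriroipoparib/ → vreroipoparib.
Rule 2 (intervocalic voicing): /p/ is a voiceless stop between vowels /i/ and /o/, so it voices to [b]. /p/ is a voiceless stop between vowels /o/ and /a/, so it voices to [b]. /vreroipoparib/ → vreroibobarib.
Rule 3 (final devoicing): /b/ is a voiced stop in word-final position, so it devoices to [p]. /vreroibobarib/ → vreroibobarip.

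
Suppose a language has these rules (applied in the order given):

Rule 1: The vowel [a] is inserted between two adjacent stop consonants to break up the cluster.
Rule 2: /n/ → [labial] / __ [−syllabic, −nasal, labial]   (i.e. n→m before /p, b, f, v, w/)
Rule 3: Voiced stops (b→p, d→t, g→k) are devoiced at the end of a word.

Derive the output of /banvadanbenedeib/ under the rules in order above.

Rule 1 (stop-cluster a-epenthesis): no segment meets the environment; /banvadanbenedeib/ is unchanged.
Rule 2 (nasal place assimilation): /n/ precedes the labial consonant /v/, so it assimilates in place to [m]. /n/ precedes the labial consonant /b/, so it assimilates in place to [m]. /banvadanbenedeib/ → bamvadambenedeib.
Rule 3 (final devoicing): /b/ is a voiced stop in word-final position, so it devoices to [p]. /bamvadambenedeib/ → bamvadambenedeip.

bamvadambenedeip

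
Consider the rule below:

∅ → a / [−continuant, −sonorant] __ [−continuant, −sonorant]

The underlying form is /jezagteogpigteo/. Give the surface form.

/g/ and /t/ form a stop–stop cluster, so [a] is inserted between them.
/g/ and /p/ form a stop–stop cluster, so [a] is inserted between them.
/g/ and /t/ form a stop–stop cluster, so [a] is inserted between them.
Surface form: [jezagateogapigateo].

jezagateogapigateo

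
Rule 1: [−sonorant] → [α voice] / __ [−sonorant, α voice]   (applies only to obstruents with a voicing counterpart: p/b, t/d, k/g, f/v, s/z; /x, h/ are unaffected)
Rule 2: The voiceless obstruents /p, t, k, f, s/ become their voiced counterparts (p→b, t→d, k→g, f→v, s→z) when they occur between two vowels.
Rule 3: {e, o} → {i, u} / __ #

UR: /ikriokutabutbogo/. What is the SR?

Rule 1 (regressive voicing assimilation): /t/ precedes the voiced obstruent /b/, so it voices to [d] by assimilation. /ikriokutabutbogo/ → ikriokutabudbogo.
Rule 2 (intervocalic voicing): /k/ is a voiceless obstruent between vowels /o/ and /u/, so it voices to [g]. /t/ is a voiceless obstruent between vowels /u/ and /a/, so it voices to [d]. /ikriokutabudbogo/ → ikriogudabudbogo.
Rule 3 (final vowel raising): /o/ is a mid vowel in word-final position, so it raises to [u]. /ikriogudabudbogo/ → ikriogudabudbogu.

ikriogudabudbogu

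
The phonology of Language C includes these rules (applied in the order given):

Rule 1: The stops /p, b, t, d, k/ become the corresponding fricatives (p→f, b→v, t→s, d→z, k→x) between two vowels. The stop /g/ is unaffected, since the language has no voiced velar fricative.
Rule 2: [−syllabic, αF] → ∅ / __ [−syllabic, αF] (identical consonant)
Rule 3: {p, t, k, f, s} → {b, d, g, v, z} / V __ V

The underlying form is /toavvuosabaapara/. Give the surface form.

Rule 1 (intervocalic spirantization): /b/ is a stop between vowels /a/ and /a/, so it spirantizes to the fricative [v]. /p/ is a stop between vowels /a/ and /a/, so it spirantizes to the fricative [f]. /toavvuosabaapara/ → toavvuosavaafara.
Rule 2 (degemination): /vv/ is a geminate; the first /v/ deletes. /toavvuosavaafara/ → toavuosavaafara.
Rule 3 (intervocalic voicing): /s/ is a voiceless obstruent between vowels /o/ and /a/, so it voices to [z]. /f/ is a voiceless obstruent between vowels /a/ and /a/, so it voices to [v]. /toavuosavaafara/ → toavuozavaavara.

toavuozavaavara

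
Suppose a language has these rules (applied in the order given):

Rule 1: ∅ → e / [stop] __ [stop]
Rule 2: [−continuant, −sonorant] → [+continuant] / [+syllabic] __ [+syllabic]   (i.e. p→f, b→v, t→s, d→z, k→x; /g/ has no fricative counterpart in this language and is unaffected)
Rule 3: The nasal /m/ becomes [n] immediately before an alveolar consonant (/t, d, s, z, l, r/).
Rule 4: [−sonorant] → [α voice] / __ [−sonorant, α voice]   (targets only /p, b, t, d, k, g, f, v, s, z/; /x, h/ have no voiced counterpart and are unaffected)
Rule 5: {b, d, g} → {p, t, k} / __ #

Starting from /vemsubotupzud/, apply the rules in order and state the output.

vensuvosubzut

Rule 1 (stop-cluster e-epenthesis): no segment meets the environment; /vemsubotupzud/ is unchanged.
Rule 2 (intervocalic spirantization): /b/ is a stop between vowels /u/ and /o/, so it spirantizes to the fricative [v]. /t/ is a stop between vowels /o/ and /u/, so it spirantizes to the fricative [s]. /vemsubotupzud/ → vemsuvosupzud.
Rule 3 (nasal place assimilation): /m/ precedes the alveolar consonant /s/, so it assimilates in place to [n]. /vemsuvosupzud/ → vensuvosupzud.
Rule 4 (regressive voicing assimilation): /p/ precedes the voiced obstruent /z/, so it voices to [b] by assimilation. /vensuvosupzud/ → vensuvosubzud.
Rule 5 (final devoicing): /d/ is a voiced stop in word-final position, so it devoices to [t]. /vensuvosubzud/ → vensuvosubzut.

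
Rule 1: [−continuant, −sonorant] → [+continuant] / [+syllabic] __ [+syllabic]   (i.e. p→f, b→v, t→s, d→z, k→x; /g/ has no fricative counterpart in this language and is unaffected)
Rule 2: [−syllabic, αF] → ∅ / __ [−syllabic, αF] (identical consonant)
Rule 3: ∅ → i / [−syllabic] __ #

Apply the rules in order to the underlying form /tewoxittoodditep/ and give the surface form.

Rule 1 (intervocalic spirantization): /t/ is a stop between vowels /i/ and /e/, so it spirantizes to the fricative [s]. /tewoxittoodditep/ → tewoxittooddisep.
Rule 2 (degemination): /tt/ is a geminate; the first /t/ deletes. /dd/ is a geminate; the first /d/ deletes. /tewoxittooddisep/ → tewoxitoodisep.
Rule 3 (final i-epenthesis): the form ends in the consonant /p/, so [i] is inserted word-finally. /tewoxitoodisep/ → tewoxitoodisepi.

tewoxitoodisepi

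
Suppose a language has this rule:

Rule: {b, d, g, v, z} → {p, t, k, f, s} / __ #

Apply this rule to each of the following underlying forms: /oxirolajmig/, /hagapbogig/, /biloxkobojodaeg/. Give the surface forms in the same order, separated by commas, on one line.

/oxirolajmig/: /g/ is a voiced obstruent in word-final position, so it devoices to [k]. → [oxirolajmik].
/hagapbogig/: /g/ is a voiced obstruent in word-final position, so it devoices to [k]. → [hagapbogik].
/biloxkobojodaeg/: /g/ is a voiced obstruent in word-final position, so it devoices to [k]. → [biloxkobojodaek].

oxirolajmik, hagapbogik, biloxkobojodaek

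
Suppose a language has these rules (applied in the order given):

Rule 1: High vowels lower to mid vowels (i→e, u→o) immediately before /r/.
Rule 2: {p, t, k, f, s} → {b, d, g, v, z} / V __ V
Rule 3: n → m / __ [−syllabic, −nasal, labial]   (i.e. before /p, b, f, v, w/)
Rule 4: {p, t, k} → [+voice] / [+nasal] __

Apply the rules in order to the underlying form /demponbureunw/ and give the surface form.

dembomboreumw

Rule 1 (pre-rhotic lowering): /u/ is a high vowel immediately before /r/, so it lowers to [o]. /demponbureunw/ → demponboreunw.
Rule 2 (intervocalic voicing): no segment meets the environment; /demponboreunw/ is unchanged.
Rule 3 (nasal place assimilation): /n/ precedes the labial consonant /b/, so it assimilates in place to [m]. /n/ precedes the labial consonant /w/, so it assimilates in place to [m]. /demponboreunw/ → dempomboreumw.
Rule 4 (post-nasal voicing): /p/ is a voiceless stop immediately after the nasal /m/, so it voices to [b]. /dempomboreumw/ → dembomboreumw.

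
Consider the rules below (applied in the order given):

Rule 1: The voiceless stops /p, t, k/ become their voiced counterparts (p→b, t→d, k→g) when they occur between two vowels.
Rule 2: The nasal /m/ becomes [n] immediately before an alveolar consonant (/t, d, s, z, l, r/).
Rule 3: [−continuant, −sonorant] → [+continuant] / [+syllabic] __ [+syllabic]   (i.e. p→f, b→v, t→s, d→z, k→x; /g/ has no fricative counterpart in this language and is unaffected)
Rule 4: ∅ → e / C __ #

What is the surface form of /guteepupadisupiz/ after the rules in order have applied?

Rule 1 (intervocalic voicing): /t/ is a voiceless stop between vowels /u/ and /e/, so it voices to [d]. /p/ is a voiceless stop between vowels /e/ and /u/, so it voices to [b]. /p/ is a voiceless stop between vowels /u/ and /a/, so it voices to [b]. /p/ is a voiceless stop between vowels /u/ and /i/, so it voices to [b]. /guteepupadisupiz/ → gudeebubadisubiz.
Rule 2 (nasal place assimilation): no segment meets the environment; /gudeebubadisubiz/ is unchanged.
Rule 3 (intervocalic spirantization): /d/ is a stop between vowels /u/ and /e/, so it spirantizes to the fricative [z]. /b/ is a stop between vowels /e/ and /u/, so it spirantizes to the fricative [v]. /b/ is a stop between vowels /u/ and /a/, so it spirantizes to the fricative [v]. /d/ is a stop between vowels /a/ and /i/, so it spirantizes to the fricative [z]. /b/ is a stop between vowels /u/ and /i/, so it spirantizes to the fricative [v]. /gudeebubadisubiz/ → guzeevuvazisuviz.
Rule 4 (final e-epenthesis): the form ends in the consonant /z/, so [e] is inserted word-finally. /guzeevuvazisuviz/ → guzeevuvazisuvize.

guzeevuvazisuvize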